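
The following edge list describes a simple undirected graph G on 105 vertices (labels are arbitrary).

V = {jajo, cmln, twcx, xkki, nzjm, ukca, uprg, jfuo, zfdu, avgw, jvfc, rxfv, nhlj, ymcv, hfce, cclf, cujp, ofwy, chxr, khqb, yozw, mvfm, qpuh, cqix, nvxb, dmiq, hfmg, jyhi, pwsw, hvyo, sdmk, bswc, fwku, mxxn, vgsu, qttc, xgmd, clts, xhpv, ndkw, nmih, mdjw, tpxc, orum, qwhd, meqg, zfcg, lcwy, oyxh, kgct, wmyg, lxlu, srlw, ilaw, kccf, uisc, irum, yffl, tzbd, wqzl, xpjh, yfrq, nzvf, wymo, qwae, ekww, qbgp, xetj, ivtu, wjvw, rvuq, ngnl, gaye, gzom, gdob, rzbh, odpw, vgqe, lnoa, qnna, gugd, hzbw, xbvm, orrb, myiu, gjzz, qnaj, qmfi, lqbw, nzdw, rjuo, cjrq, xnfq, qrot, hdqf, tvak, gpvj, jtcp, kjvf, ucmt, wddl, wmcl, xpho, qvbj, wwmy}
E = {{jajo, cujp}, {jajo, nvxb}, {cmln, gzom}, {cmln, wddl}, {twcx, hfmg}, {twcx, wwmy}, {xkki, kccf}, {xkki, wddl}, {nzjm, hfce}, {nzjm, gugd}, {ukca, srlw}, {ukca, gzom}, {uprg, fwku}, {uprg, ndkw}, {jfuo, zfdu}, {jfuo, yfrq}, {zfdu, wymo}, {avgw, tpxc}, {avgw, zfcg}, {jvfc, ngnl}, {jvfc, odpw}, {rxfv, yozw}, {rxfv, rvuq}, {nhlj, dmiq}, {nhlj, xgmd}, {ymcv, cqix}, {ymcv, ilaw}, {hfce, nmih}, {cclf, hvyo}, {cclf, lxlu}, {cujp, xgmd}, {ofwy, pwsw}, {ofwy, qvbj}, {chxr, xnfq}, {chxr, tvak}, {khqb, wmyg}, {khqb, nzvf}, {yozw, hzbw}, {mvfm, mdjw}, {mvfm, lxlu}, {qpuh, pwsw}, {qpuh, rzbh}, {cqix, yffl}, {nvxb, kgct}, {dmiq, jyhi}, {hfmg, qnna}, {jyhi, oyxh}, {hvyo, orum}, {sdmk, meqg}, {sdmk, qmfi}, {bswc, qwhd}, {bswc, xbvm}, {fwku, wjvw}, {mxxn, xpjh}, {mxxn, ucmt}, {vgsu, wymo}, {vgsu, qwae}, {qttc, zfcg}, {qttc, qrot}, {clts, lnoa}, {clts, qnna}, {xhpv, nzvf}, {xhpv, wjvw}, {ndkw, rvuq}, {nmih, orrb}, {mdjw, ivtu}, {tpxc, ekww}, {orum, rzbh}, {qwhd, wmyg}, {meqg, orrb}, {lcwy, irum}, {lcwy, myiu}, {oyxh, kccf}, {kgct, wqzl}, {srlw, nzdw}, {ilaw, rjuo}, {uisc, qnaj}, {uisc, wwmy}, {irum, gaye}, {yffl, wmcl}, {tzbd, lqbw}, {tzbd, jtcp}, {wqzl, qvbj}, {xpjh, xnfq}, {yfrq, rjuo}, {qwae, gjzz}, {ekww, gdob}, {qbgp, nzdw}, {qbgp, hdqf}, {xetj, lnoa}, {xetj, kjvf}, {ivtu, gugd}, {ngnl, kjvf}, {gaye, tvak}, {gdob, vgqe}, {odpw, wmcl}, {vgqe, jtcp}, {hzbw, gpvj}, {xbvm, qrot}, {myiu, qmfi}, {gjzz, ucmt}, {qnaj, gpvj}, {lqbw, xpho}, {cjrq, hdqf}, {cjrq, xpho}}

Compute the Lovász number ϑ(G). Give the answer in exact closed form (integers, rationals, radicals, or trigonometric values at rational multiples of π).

105*cos(pi/105)/(cos(pi/105) + 1)

deg(qwhd) = 2; N(qwhd) = {bswc, wmyg}.
Vertex lnoa has 2 neighbors: clts, xetj.
Vertex zfdu has 2 neighbors: jfuo, wymo.
N(jtcp) = {tzbd, vgqe}, |N(jtcp)| = 2.
Every vertex has degree 2 (N=105); a single 105-cycle (edge-transitive).
A has 53 distinct eigenvalues ≈ [2.0, 1.996, 1.986, 1.968, 1.943, 1.911, 1.872, 1.827, 1.775, 1.717, 1.652, 1.582, 1.506, 1.425, 1.338, 1.247, 1.151, 1.051, 0.948, 0.841, 0.731, 0.618, 0.503, 0.387, 0.268, 0.149, 0.03, -0.09, -0.209, -0.328, -0.445, -0.561, -0.675, -0.786, -0.895, -1.0, -1.102, -1.2, -1.293, -1.382, -1.466, -1.545, -1.618, -1.685, -1.747, -1.802, -1.851, -1.893, -1.928, -1.956, -1.978, -1.992, -1.999].
ϑ = −N·λ_min/(λ_max−λ_min) = −105·(-2*cos(pi/105))/(2−(-2*cos(pi/105))) = 105*cos(pi/105)/(cos(pi/105) + 1).
= 52.48824872… (decimal).
52 ≤ 105*cos(pi/105)/(cos(pi/105) + 1) ≤ 53: both strict.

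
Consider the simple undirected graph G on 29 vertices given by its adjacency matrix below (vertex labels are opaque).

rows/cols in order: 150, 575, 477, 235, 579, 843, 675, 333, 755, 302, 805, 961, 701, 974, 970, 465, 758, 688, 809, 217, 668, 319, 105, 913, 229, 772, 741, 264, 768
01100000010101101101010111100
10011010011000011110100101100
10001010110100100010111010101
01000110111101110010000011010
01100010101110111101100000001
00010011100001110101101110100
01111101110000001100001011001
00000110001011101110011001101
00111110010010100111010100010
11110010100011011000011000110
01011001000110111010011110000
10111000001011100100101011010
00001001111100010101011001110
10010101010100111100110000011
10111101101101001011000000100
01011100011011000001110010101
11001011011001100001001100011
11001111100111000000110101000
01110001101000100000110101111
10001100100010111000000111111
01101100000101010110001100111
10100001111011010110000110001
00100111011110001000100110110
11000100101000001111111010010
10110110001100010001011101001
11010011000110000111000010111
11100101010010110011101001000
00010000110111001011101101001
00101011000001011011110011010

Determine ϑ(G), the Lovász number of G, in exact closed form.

Vertex 575 has 14 neighbors: 150, 235, 579, 675, 302, 805, 465, 758, 688, 809, 668, 913, 772, 741.
Vertex 235 has 14 neighbors: 575, 843, 675, 755, 302, 805, 961, 974, 970, 465, 809, 229, 772, 264.
N(579) = {575, 477, 675, 755, 805, 961, 701, 970, 465, 758, 688, 217, 668, 768}, |N(579)| = 14.
deg(675) = 14; N(675) = {575, 477, 235, 579, 843, 333, 755, 302, 758, 688, 105, 229, 772, 768}.
deg(v) = 14 for all v (|V|=29); Paley(29): SR with (k,λ,μ)=(14,6,7).
Distinct eigenvalues (to 5 d.p.): [14.0, 2.19258, -3.19258].
−29·(-sqrt(29)/2 - 1/2) / ((14)−(-sqrt(29)/2 - 1/2)) = sqrt(29) = ϑ(G).
≈ 5.38516 (to 5 d.p.).

sqrt(29)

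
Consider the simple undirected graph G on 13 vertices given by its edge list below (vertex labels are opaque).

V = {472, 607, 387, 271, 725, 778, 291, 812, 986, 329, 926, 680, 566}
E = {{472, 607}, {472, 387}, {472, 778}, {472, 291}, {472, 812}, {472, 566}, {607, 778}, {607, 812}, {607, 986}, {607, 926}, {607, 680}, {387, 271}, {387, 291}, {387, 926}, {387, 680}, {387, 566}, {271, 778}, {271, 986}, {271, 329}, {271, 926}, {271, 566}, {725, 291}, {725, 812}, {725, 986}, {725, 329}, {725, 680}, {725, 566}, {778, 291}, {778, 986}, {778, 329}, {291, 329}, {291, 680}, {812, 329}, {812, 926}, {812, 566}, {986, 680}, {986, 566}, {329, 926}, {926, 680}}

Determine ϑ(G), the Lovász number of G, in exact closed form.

sqrt(13)

N(607) = {472, 778, 812, 986, 926, 680}, |N(607)| = 6.
N(725) = {291, 812, 986, 329, 680, 566}, |N(725)| = 6.
Vertex 812 has 6 neighbors: 472, 607, 725, 329, 926, 566.
N(926) = {607, 387, 271, 812, 329, 680}, |N(926)| = 6.
deg(v) = 6 for all v (|V|=13); SR(13,6,2,3) — a Paley graph.
A has 3 distinct eigenvalues ≈ [6.0, 1.303, -2.303].
Lovász (edge-transitive): ϑ = −13·(-sqrt(13)/2 - 1/2)/((6)−(-sqrt(13)/2 - 1/2)) = sqrt(13).
Numerically 3.60555.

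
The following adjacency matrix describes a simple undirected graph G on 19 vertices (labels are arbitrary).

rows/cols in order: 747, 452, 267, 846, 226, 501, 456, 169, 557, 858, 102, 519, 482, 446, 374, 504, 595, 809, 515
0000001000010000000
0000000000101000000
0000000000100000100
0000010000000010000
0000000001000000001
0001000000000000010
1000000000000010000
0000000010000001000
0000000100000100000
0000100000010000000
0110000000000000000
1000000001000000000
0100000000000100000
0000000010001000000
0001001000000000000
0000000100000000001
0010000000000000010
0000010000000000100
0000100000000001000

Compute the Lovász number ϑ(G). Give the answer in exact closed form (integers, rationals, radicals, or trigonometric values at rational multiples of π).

19*cos(pi/19)/(cos(pi/19) + 1)

N(456) = {747, 374}, |N(456)| = 2.
Vertex 809 has 2 neighbors: 501, 595.
deg(374) = 2; N(374) = {846, 456}.
Vertex 846 has 2 neighbors: 501, 374.
2-regular, N=19; this is C_{19}, the 19-cycle.
A has 10 distinct eigenvalues ≈ [2.0, 1.89163, 1.57828, 1.0939, 0.49097, -0.16516, -0.80339, -1.35456, -1.75895, -1.97272].
Lovász (edge-transitive): ϑ = −19·(-2*cos(pi/19))/((2)−(-2*cos(pi/19))) = 19*cos(pi/19)/(cos(pi/19) + 1).
Numerically 9.43477137.
Sandwich: α(G)=9 ≤ ϑ(G)=19*cos(pi/19)/(cos(pi/19) + 1) ≤ χ(Ḡ)=10 (both strict).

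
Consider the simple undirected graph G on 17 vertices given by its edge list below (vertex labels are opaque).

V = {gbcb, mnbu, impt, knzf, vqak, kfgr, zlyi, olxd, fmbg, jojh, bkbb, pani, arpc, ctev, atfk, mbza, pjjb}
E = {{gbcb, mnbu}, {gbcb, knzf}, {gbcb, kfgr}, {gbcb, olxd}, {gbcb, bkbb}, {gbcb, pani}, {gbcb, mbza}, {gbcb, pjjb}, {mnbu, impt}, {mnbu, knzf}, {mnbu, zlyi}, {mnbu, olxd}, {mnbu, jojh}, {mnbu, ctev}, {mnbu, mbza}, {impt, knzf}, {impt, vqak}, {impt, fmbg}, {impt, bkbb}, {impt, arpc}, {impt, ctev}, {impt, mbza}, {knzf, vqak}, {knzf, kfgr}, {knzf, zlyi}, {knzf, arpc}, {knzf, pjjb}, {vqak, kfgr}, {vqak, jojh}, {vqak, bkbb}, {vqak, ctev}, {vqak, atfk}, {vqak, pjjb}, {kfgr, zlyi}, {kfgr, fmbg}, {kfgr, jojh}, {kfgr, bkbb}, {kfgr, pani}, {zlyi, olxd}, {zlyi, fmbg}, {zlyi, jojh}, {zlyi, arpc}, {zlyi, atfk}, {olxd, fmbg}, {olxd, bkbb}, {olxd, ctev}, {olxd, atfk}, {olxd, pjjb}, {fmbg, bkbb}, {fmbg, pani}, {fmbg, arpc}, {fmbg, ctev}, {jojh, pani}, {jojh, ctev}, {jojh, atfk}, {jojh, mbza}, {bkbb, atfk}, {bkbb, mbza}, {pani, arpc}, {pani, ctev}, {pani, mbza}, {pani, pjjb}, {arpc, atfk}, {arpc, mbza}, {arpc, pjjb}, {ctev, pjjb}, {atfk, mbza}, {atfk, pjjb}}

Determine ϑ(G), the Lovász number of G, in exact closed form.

Vertex fmbg has 8 neighbors: impt, kfgr, zlyi, olxd, bkbb, pani, arpc, ctev.
N(impt) = {mnbu, knzf, vqak, fmbg, bkbb, arpc, ctev, mbza}, |N(impt)| = 8.
N(gbcb) = {mnbu, knzf, kfgr, olxd, bkbb, pani, mbza, pjjb}, |N(gbcb)| = 8.
deg(vqak) = 8; N(vqak) = {impt, knzf, kfgr, jojh, bkbb, ctev, atfk, pjjb}.
8-regular, N=17; strongly regular (17,8,3,4).
spec(A) ≈ [8.0, 1.56155, -2.56155] (distinct, 5 d.p.).
λ_max=8, λ_min=-sqrt(17)/2 - 1/2; ϑ = −17·λ_min/(λ_max−λ_min) = sqrt(17).
Numerically 4.1231056.

sqrt(17)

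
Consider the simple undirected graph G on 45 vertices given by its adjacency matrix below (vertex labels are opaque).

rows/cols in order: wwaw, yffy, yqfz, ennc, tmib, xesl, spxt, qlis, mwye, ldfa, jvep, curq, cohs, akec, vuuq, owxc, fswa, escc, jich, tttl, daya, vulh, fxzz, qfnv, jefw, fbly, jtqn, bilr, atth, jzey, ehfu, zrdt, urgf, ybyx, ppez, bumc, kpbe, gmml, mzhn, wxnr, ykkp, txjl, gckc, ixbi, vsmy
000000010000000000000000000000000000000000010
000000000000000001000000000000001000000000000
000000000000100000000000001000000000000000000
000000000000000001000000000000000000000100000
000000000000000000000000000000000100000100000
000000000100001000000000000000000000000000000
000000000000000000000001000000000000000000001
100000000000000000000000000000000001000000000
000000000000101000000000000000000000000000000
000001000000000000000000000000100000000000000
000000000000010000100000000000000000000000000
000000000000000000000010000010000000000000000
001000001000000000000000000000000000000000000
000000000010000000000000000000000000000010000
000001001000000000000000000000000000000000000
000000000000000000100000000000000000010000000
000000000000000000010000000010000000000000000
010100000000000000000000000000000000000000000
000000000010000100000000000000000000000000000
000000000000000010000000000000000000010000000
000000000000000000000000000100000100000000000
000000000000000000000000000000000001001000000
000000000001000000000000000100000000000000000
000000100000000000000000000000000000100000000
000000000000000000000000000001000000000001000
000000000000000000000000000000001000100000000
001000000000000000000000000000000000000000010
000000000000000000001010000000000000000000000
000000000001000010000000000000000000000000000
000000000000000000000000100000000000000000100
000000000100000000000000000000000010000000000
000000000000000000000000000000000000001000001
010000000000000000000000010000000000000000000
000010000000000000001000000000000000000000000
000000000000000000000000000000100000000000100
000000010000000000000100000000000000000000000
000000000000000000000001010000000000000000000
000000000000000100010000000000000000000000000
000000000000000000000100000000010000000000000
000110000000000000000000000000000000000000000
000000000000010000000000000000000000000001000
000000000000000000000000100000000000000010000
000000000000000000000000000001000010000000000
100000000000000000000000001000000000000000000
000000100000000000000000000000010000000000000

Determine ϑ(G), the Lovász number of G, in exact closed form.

45*cos(pi/45)/(cos(pi/45) + 1)

Vertex urgf has 2 neighbors: yffy, fbly.
Vertex daya has 2 neighbors: bilr, ybyx.
deg(akec) = 2; N(akec) = {jvep, ykkp}.
Vertex vulh has 2 neighbors: bumc, mzhn.
2-regular, N=45; this is C_{45}, the 45-cycle.
A has 23 distinct eigenvalues ≈ [2.0, 1.98054, 1.92252, 1.82709, 1.6961, 1.53209, 1.33826, 1.11839, 0.87674, 0.61803, 0.3473, 0.0698, -0.20906, -0.48384, -0.74921, -1.0, -1.23132, -1.43868, -1.61803, -1.7659, -1.87939, -1.9563, -1.99513].
λ_max=2, λ_min=-2*cos(pi/45); ϑ = −45·λ_min/(λ_max−λ_min) = 45*cos(pi/45)/(cos(pi/45) + 1).
≈ 22.47256 (to 5 d.p.).
22 ≤ 45*cos(pi/45)/(cos(pi/45) + 1) ≤ 23: both strict.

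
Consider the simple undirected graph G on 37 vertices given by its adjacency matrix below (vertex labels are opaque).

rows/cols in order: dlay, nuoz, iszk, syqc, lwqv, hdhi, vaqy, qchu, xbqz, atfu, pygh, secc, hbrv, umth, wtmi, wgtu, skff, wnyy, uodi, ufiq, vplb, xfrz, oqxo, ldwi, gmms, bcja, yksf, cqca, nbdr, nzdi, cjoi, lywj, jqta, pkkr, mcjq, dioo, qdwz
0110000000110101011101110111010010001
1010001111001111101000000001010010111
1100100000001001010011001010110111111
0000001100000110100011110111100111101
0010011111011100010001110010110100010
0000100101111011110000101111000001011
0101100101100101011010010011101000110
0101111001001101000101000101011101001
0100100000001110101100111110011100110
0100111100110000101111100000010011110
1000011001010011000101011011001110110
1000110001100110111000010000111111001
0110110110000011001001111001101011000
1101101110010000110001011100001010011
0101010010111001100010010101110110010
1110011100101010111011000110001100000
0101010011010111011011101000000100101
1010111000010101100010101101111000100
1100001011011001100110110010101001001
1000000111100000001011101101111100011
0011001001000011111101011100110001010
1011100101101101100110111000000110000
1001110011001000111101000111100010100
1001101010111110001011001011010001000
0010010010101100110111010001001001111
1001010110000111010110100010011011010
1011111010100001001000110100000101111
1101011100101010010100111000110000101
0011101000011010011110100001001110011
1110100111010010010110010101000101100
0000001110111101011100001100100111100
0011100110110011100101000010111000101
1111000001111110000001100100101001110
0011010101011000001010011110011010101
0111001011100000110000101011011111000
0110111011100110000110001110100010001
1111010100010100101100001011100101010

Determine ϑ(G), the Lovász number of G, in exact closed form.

sqrt(37)

deg(pkkr) = 18; N(pkkr) = {iszk, syqc, hdhi, qchu, atfu, secc, hbrv, uodi, vplb, ldwi, gmms, bcja, yksf, nzdi, cjoi, jqta, mcjq, qdwz}.
deg(cqca) = 18; N(cqca) = {dlay, nuoz, syqc, hdhi, vaqy, qchu, pygh, hbrv, wtmi, wnyy, ufiq, oqxo, ldwi, gmms, nbdr, nzdi, mcjq, qdwz}.
deg(qchu) = 18; N(qchu) = {nuoz, syqc, lwqv, hdhi, vaqy, atfu, hbrv, umth, wgtu, ufiq, xfrz, bcja, cqca, nzdi, cjoi, lywj, pkkr, qdwz}.
deg(nuoz) = 18; N(nuoz) = {dlay, iszk, vaqy, qchu, xbqz, atfu, hbrv, umth, wtmi, wgtu, skff, uodi, cqca, nzdi, jqta, mcjq, dioo, qdwz}.
deg(v) = 18 for all v (|V|=37); strongly regular (37,18,8,9).
A has 3 distinct eigenvalues ≈ [18.0, 2.541381, -3.541381].
ϑ = −N·λ_min/(λ_max−λ_min) = −37·(-sqrt(37)/2 - 1/2)/(18−(-sqrt(37)/2 - 1/2)) = sqrt(37).
ϑ(G) ≈ 6.08276253.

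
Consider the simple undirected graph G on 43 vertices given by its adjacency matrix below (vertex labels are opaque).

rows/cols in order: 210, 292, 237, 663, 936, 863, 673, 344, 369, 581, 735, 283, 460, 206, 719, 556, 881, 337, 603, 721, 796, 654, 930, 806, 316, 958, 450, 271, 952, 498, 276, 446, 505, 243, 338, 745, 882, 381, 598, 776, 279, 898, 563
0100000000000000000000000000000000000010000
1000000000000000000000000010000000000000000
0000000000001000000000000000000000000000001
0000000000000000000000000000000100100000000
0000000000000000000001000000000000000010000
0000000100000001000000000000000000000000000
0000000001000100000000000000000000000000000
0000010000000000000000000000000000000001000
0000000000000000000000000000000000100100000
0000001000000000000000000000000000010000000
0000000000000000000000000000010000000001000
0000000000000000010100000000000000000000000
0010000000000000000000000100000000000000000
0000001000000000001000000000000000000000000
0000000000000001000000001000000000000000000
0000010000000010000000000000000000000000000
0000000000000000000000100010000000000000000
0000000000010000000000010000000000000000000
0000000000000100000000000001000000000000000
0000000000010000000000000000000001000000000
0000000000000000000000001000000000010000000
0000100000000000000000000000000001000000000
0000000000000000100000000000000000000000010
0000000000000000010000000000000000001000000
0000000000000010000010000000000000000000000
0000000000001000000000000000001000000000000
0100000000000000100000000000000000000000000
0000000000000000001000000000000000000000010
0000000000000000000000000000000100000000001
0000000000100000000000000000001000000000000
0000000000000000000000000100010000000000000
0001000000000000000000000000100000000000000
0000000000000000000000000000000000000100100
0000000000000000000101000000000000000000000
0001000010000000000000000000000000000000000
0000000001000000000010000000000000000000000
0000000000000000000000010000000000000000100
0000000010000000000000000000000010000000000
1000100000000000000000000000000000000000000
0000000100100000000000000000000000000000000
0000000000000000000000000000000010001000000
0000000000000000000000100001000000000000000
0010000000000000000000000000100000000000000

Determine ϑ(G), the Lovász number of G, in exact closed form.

N(276) = {958, 498}, |N(276)| = 2.
N(598) = {210, 936}, |N(598)| = 2.
Vertex 316 has 2 neighbors: 719, 796.
Vertex 863 has 2 neighbors: 344, 556.
Regular of degree 2 on 43 vertices: connected 2-regular on 43 ⇒ C_{43}.
The 22 distinct eigenvalues: [2.0, 1.9787, 1.9152, 1.8109, 1.668, 1.4895, 1.2793, 1.0419, 0.7822, 0.5059, 0.2187, -0.073, -0.3633, -0.6458, -0.9145, -1.1637, -1.3881, -1.583, -1.7441, -1.868, -1.9522, -1.9947].
With N=43: ϑ(G) = 43·(-(-1)*2*cos(pi/43))/(2−(-2*cos(pi/43))) = 43*cos(pi/43)/(cos(pi/43) + 1).
Numerically 21.47128375.
α=21, χ(Ḡ)=22; ϑ=43*cos(pi/43)/(cos(pi/43) + 1) lies between (both strict).

43*cos(pi/43)/(cos(pi/43) + 1)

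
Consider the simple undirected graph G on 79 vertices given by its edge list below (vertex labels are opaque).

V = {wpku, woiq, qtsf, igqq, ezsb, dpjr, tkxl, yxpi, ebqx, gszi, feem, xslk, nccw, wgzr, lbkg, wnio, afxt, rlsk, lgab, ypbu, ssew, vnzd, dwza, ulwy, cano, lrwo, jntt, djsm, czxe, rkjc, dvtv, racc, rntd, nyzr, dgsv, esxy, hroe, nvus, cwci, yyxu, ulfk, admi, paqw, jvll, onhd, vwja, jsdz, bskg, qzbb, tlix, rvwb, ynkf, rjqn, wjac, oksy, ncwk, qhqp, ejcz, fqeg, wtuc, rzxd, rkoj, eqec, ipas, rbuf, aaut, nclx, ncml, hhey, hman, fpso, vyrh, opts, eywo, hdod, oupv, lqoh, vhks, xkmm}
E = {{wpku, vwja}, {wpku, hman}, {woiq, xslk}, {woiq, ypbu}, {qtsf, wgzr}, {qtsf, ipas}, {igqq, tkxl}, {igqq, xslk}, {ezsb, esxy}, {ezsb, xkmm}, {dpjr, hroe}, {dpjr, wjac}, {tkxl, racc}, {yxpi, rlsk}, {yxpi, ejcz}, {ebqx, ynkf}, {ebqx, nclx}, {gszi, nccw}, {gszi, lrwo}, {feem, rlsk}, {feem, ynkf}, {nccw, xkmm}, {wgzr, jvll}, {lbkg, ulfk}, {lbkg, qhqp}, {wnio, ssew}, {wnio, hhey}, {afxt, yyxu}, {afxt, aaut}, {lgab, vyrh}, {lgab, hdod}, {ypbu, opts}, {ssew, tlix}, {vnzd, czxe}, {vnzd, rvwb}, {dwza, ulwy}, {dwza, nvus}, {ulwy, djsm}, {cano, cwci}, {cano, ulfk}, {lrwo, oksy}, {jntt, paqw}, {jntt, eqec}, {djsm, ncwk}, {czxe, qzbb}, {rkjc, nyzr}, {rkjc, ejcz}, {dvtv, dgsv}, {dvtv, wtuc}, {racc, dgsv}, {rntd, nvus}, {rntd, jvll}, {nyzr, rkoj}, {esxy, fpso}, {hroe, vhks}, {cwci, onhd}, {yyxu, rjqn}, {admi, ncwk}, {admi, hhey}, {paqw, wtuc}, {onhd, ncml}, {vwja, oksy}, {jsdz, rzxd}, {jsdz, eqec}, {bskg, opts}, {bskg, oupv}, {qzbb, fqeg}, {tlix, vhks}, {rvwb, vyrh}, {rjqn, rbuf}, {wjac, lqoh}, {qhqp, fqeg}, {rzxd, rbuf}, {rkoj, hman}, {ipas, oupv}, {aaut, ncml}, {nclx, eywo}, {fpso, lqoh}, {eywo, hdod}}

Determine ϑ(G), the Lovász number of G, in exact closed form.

79*cos(pi/79)/(cos(pi/79) + 1)

Vertex nccw has 2 neighbors: gszi, xkmm.
deg(hdod) = 2; N(hdod) = {lgab, eywo}.
deg(lgab) = 2; N(lgab) = {vyrh, hdod}.
N(wgzr) = {qtsf, jvll}, |N(wgzr)| = 2.
79-vertex 2-regular graph: connected 2-regular on 79 ⇒ C_{79}.
The 40 distinct eigenvalues: [2.0, 1.99368, 1.97475, 1.94334, 1.89964, 1.84393, 1.77657, 1.69797, 1.60863, 1.50913, 1.40008, 1.28219, 1.15618, 1.02287, 0.88309, 0.73773, 0.5877, 0.43396, 0.27747, 0.11923, -0.03976, -0.19851, -0.356, -0.51123, -0.66324, -0.81105, -0.95374, -1.09039, -1.22015, -1.3422, -1.45576, -1.56011, -1.65461, -1.73864, -1.81168, -1.87327, -1.92301, -1.96059, -1.98578, -1.99842].
ϑ = −N·λ_min/(λ_max−λ_min) = −79·(-2*cos(pi/79))/(2−(-2*cos(pi/79))) = 79*cos(pi/79)/(cos(pi/79) + 1).
≈ 39.4843794 (to 7 d.p.).
39 ≤ 79*cos(pi/79)/(cos(pi/79) + 1) ≤ 40: both strict.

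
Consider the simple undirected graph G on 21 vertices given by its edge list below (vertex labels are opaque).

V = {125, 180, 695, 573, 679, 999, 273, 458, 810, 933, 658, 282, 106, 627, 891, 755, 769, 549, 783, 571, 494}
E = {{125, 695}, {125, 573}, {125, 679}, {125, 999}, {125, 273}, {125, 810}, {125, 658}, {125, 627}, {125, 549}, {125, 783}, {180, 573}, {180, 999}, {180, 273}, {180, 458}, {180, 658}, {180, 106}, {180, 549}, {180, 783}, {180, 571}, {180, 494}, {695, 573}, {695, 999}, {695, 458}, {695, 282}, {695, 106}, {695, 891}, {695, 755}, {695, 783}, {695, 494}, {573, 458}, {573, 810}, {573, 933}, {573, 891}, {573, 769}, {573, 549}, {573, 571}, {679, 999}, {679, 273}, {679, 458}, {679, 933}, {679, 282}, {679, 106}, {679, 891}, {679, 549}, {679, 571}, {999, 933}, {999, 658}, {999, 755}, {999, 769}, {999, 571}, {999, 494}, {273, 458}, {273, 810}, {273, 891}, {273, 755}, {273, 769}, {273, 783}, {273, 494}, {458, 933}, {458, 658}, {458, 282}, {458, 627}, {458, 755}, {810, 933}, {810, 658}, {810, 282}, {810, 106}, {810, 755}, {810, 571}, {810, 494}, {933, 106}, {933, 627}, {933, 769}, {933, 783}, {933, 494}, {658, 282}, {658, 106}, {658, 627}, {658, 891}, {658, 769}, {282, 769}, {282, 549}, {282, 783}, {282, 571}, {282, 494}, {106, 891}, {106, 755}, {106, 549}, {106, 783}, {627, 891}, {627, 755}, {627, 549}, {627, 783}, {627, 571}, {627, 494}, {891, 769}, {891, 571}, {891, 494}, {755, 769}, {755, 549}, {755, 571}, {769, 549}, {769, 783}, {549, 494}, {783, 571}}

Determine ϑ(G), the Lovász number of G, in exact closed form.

6

deg(273) = 10; N(273) = {125, 180, 679, 458, 810, 891, 755, 769, 783, 494}.
Vertex 458 has 10 neighbors: 180, 695, 573, 679, 273, 933, 658, 282, 627, 755.
deg(769) = 10; N(769) = {573, 999, 273, 933, 658, 282, 891, 755, 549, 783}.
N(549) = {125, 180, 573, 679, 282, 106, 627, 755, 769, 494}, |N(549)| = 10.
deg(v) = 10 for all v (|V|=21); this is K(7,2), the Kneser graph.
Distinct eigenvalues (to 6 d.p.): [10.0, 1.0, -4.0].
Lovász (edge-transitive): ϑ = −21·(-4)/((10)−(-4)) = 6.
= 6.000000000… (decimal).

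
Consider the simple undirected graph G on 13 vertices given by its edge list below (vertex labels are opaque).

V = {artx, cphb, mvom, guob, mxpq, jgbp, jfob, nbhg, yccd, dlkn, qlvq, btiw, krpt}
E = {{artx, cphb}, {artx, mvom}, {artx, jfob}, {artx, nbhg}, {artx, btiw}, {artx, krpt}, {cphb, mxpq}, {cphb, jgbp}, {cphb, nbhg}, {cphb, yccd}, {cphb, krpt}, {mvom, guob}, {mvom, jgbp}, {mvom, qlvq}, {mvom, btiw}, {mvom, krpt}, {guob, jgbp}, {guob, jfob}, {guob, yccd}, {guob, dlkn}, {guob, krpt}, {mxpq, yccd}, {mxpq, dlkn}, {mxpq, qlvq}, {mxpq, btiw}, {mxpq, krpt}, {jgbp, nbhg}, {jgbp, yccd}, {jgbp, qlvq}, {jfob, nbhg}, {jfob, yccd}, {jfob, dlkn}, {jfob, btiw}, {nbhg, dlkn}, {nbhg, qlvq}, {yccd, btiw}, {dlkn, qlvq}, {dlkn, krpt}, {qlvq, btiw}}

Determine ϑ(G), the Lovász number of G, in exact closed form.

sqrt(13)

N(guob) = {mvom, jgbp, jfob, yccd, dlkn, krpt}, |N(guob)| = 6.
Vertex mvom has 6 neighbors: artx, guob, jgbp, qlvq, btiw, krpt.
Vertex cphb has 6 neighbors: artx, mxpq, jgbp, nbhg, yccd, krpt.
Vertex mxpq has 6 neighbors: cphb, yccd, dlkn, qlvq, btiw, krpt.
Every vertex has degree 6 (N=13); SR(13,6,2,3) — a Paley graph.
A has 3 distinct eigenvalues ≈ [6.0, 1.30278, -2.30278].
Lovász: ϑ = −13(-sqrt(13)/2 - 1/2)/(6+-(-sqrt(13)/2 - 1/2)) = sqrt(13).
≈ 3.605551275 (to 9 d.p.).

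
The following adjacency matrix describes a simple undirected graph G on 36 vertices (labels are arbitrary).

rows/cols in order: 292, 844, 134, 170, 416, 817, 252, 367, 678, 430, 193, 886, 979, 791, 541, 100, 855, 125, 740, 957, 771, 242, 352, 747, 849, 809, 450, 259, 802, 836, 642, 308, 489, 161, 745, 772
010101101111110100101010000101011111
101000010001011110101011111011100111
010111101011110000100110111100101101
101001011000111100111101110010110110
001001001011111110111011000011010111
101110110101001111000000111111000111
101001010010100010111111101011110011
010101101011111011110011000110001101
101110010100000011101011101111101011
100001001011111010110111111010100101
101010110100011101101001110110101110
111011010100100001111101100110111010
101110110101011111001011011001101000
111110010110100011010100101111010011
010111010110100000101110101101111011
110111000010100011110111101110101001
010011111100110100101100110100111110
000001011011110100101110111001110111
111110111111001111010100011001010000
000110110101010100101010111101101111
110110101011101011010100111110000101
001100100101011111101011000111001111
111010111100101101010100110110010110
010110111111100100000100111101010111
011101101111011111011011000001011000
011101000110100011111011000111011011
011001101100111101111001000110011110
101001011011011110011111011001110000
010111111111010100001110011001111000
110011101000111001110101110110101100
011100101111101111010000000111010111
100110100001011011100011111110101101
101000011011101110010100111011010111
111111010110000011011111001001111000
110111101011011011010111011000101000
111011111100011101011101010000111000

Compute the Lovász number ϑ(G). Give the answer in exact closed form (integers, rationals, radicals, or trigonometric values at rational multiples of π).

deg(957) = 21; N(957) = {170, 416, 252, 367, 430, 886, 791, 100, 740, 771, 352, 849, 809, 450, 259, 836, 642, 489, 161, 745, 772}.
Vertex 809 has 21 neighbors: 844, 134, 170, 817, 430, 193, 979, 855, 125, 740, 957, 771, 352, 747, 259, 802, 836, 308, 489, 745, 772.
Vertex 802 has 21 neighbors: 844, 170, 416, 817, 252, 367, 678, 430, 193, 886, 791, 100, 771, 242, 352, 809, 450, 836, 642, 308, 489.
deg(772) = 21; N(772) = {292, 844, 134, 416, 817, 252, 367, 678, 430, 791, 541, 100, 125, 957, 771, 242, 747, 809, 642, 308, 489}.
Every vertex has degree 21 (N=36); Kneser K(9,2) on C(9,2)=36 vertices.
The 3 distinct eigenvalues: [21.0, 1.0, -6.0].
ϑ = −N·λ_min/(λ_max−λ_min) = −36·(-6)/(21−(-6)) = 8.
= 8.00000000… (decimal).

8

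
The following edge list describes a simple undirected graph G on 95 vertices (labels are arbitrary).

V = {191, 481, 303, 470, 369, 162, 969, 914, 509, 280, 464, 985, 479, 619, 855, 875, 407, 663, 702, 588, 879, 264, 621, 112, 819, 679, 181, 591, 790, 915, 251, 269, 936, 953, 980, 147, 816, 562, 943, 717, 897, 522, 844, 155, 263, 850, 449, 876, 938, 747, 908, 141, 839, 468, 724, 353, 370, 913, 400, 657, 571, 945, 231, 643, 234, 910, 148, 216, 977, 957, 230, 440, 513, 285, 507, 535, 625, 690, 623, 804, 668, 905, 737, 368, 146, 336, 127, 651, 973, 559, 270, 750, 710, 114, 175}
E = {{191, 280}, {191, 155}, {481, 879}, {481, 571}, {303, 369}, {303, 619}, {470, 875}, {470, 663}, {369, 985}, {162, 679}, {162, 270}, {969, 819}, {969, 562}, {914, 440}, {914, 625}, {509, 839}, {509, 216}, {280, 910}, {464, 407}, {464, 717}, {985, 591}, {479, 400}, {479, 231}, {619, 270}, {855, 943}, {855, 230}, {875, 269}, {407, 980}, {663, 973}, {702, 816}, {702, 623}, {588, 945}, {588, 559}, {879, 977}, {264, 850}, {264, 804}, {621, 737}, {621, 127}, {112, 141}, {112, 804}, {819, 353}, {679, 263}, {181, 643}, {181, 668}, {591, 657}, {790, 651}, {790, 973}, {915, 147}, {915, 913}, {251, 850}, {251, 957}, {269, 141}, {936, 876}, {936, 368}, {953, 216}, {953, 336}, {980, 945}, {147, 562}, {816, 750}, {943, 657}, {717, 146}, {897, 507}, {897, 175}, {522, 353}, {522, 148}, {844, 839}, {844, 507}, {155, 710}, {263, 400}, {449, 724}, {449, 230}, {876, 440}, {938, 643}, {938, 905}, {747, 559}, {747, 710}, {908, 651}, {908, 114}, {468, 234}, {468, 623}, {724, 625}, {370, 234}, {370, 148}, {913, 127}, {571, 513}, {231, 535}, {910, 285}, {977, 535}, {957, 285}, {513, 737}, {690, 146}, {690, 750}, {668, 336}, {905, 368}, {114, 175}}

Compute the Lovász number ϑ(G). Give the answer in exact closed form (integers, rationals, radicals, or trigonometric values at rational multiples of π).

95*cos(pi/95)/(cos(pi/95) + 1)

Vertex 915 has 2 neighbors: 147, 913.
deg(175) = 2; N(175) = {897, 114}.
N(270) = {162, 619}, |N(270)| = 2.
N(977) = {879, 535}, |N(977)| = 2.
deg(v) = 2 for all v (|V|=95); connected 2-regular on 95 ⇒ C_{95}.
spec(A) ≈ [2.0, 1.995627, 1.982528, 1.96076, 1.930418, 1.891634, 1.84458, 1.789459, 1.726513, 1.656018, 1.578281, 1.493643, 1.402474, 1.305172, 1.202162, 1.093896, 0.980847, 0.863509, 0.742394, 0.618034, 0.490971, 0.361761, 0.230969, 0.099168, -0.033068, -0.165159, -0.296527, -0.426599, -0.554806, -0.680586, -0.803391, -0.922682, -1.037939, -1.148657, -1.254353, -1.354563, -1.44885, -1.536802, -1.618034, -1.692191, -1.758948, -1.818013, -1.869129, -1.912072, -1.946653, -1.972723, -1.990166, -1.998907] (distinct, 6 d.p.).
λ_max=2, λ_min=-2*cos(pi/95); ϑ = −95·λ_min/(λ_max−λ_min) = 95*cos(pi/95)/(cos(pi/95) + 1).
Numerically 47.4870.
α=47, χ(Ḡ)=48; ϑ=95*cos(pi/95)/(cos(pi/95) + 1) lies between (both strict).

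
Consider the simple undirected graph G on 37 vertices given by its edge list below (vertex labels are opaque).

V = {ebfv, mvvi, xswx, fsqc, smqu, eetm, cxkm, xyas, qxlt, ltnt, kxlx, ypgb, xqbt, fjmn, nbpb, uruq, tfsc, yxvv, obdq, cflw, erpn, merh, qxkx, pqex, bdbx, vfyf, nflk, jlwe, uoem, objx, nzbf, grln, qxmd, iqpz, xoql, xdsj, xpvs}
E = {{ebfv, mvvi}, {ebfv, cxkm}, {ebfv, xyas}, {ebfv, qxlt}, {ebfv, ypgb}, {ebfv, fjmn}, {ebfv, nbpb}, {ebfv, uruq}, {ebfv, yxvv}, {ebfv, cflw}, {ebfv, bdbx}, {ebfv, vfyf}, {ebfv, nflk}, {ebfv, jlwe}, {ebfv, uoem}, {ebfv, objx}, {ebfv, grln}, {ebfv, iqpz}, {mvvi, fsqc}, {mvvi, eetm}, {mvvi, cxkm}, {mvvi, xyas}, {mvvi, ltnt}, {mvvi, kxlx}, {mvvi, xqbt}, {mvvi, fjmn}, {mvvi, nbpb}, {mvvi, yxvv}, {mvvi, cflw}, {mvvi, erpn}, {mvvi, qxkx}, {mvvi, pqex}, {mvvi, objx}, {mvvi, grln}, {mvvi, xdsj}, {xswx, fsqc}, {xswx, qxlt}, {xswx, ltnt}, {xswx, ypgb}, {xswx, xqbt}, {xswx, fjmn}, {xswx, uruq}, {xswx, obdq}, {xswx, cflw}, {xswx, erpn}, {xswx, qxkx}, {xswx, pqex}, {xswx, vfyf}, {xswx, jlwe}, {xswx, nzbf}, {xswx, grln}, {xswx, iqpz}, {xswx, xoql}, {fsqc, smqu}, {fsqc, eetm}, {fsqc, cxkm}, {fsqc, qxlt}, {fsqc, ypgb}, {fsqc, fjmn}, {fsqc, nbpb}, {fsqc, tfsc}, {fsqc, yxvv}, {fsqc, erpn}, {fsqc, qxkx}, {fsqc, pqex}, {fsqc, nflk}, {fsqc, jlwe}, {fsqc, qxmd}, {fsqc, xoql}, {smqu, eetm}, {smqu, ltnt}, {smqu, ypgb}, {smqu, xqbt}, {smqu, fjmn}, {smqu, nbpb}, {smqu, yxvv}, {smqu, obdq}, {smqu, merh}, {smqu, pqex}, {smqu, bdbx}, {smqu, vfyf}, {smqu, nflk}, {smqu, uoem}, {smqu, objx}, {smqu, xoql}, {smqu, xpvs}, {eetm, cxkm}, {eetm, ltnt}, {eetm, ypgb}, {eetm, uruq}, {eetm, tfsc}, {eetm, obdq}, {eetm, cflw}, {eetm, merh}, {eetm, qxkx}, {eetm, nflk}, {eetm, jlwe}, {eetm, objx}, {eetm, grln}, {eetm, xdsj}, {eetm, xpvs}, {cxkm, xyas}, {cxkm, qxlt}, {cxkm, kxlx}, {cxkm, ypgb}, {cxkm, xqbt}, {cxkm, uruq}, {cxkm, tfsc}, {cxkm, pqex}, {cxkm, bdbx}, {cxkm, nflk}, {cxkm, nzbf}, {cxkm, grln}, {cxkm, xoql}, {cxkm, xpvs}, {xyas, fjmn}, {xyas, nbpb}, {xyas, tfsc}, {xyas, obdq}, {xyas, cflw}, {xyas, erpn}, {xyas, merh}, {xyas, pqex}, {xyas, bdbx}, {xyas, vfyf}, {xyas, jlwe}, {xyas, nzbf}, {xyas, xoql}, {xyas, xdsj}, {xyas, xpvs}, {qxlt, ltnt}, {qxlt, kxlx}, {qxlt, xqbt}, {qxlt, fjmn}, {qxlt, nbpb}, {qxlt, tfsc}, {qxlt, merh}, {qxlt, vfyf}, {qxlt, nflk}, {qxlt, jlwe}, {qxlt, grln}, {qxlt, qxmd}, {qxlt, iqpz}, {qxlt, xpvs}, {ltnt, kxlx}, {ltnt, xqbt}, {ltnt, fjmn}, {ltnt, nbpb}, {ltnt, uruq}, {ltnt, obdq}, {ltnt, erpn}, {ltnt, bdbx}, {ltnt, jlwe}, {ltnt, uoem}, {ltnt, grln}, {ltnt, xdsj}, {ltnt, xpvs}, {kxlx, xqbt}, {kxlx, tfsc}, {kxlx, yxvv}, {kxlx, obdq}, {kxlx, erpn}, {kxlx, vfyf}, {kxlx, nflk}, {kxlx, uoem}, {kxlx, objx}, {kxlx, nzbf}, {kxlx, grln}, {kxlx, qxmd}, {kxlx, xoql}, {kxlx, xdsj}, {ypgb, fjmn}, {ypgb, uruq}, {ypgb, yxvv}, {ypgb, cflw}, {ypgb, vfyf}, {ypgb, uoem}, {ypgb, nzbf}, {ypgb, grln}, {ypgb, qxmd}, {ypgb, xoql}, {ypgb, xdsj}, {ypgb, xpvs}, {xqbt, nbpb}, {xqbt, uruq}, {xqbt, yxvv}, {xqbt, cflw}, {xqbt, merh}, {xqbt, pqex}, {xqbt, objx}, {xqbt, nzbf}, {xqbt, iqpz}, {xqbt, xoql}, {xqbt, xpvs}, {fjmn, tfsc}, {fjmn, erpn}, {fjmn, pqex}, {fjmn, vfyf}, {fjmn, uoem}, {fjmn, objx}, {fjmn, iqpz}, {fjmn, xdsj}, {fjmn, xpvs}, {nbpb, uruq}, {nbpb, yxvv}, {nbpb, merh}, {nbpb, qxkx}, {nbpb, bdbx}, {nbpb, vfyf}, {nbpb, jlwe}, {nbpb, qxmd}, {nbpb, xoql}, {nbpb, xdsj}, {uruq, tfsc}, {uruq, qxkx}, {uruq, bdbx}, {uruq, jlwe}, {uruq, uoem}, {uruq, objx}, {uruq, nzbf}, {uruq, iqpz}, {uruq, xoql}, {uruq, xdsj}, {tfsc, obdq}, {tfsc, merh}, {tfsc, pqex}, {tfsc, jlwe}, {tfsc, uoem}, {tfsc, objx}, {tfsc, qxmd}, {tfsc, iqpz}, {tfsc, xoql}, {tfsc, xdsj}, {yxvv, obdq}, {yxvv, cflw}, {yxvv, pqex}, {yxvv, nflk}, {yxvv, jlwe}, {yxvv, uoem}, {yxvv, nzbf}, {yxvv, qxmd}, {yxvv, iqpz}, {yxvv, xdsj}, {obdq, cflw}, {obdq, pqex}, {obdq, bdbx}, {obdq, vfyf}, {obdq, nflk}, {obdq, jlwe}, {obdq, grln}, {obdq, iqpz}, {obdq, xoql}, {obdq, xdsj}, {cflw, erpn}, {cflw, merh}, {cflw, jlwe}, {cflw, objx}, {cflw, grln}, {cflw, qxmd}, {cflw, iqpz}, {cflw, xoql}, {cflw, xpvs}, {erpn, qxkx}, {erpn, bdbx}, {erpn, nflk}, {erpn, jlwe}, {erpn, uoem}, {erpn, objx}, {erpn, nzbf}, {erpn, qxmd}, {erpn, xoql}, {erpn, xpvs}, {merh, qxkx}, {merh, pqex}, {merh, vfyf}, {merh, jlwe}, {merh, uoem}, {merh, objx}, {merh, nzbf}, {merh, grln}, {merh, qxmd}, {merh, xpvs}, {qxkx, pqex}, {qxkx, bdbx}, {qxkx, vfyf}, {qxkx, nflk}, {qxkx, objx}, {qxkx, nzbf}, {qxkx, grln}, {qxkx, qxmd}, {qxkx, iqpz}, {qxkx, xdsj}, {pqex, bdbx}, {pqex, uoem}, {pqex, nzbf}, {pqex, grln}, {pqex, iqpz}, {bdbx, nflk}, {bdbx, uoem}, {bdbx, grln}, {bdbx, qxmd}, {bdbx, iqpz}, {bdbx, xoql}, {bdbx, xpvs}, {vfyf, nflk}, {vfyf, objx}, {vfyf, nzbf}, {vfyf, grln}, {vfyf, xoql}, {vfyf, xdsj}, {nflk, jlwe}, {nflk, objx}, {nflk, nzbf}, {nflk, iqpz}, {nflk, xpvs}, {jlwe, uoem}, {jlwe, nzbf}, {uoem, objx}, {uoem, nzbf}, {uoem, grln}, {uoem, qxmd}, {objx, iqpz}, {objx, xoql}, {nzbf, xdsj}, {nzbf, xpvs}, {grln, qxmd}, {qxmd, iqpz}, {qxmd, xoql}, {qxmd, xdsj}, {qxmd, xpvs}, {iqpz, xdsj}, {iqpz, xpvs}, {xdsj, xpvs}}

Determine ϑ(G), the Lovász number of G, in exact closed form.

sqrt(37)

deg(grln) = 18; N(grln) = {ebfv, mvvi, xswx, eetm, cxkm, qxlt, ltnt, kxlx, ypgb, obdq, cflw, merh, qxkx, pqex, bdbx, vfyf, uoem, qxmd}.
Vertex nzbf has 18 neighbors: xswx, cxkm, xyas, kxlx, ypgb, xqbt, uruq, yxvv, erpn, merh, qxkx, pqex, vfyf, nflk, jlwe, uoem, xdsj, xpvs.
N(nflk) = {ebfv, fsqc, smqu, eetm, cxkm, qxlt, kxlx, yxvv, obdq, erpn, qxkx, bdbx, vfyf, jlwe, objx, nzbf, iqpz, xpvs}, |N(nflk)| = 18.
Vertex merh has 18 neighbors: smqu, eetm, xyas, qxlt, xqbt, nbpb, tfsc, cflw, qxkx, pqex, vfyf, jlwe, uoem, objx, nzbf, grln, qxmd, xpvs.
37-vertex 18-regular graph: SR(37,18,8,9) — a Paley graph.
The 3 distinct eigenvalues: [18.0, 2.541, -3.541].
ϑ = −N·λ_min/(λ_max−λ_min) = −37·(-sqrt(37)/2 - 1/2)/(18−(-sqrt(37)/2 - 1/2)) = sqrt(37).
ϑ(G) ≈ 6.082763.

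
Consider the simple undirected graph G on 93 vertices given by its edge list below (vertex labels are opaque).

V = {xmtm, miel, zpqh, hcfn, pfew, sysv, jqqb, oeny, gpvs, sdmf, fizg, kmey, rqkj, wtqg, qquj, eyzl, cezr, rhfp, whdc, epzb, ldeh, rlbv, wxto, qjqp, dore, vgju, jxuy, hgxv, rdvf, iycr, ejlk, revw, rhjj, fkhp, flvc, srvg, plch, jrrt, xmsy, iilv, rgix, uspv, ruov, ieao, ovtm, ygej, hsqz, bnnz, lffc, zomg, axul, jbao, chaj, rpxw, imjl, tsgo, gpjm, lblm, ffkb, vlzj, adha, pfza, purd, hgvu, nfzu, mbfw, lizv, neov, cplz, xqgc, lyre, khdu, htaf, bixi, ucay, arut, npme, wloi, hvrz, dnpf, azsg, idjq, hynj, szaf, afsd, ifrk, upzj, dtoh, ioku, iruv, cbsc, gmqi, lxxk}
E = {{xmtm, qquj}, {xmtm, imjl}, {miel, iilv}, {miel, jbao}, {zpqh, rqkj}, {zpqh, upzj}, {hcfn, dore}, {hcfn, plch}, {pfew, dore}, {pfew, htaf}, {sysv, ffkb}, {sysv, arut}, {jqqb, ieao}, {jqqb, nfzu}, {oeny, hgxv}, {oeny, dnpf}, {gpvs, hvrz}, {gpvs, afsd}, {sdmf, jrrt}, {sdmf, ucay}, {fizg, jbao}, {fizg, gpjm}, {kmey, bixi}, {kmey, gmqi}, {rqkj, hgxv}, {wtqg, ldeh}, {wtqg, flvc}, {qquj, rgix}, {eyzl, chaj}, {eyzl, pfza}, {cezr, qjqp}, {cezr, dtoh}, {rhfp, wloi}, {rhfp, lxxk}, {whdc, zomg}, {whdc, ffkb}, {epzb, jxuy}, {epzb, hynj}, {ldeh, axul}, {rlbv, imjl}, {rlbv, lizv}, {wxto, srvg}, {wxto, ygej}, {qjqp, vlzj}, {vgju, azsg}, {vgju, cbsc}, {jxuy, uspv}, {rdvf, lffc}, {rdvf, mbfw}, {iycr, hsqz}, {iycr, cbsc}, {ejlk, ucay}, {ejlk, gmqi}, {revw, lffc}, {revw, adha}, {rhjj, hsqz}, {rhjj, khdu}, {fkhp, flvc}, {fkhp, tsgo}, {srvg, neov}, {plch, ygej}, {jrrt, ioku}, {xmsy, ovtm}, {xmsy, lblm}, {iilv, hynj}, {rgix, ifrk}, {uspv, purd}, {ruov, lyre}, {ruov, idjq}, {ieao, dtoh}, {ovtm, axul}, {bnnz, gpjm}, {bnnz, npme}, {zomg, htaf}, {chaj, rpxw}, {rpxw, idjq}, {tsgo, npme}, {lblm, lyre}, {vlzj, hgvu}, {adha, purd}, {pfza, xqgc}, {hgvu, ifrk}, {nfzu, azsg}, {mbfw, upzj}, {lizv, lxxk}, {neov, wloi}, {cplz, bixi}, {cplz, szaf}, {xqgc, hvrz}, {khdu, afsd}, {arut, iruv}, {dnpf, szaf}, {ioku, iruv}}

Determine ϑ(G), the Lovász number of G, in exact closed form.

deg(vlzj) = 2; N(vlzj) = {qjqp, hgvu}.
N(wtqg) = {ldeh, flvc}, |N(wtqg)| = 2.
deg(whdc) = 2; N(whdc) = {zomg, ffkb}.
N(wxto) = {srvg, ygej}, |N(wxto)| = 2.
93-vertex 2-regular graph: the odd cycle C_{93}.
spec(A) ≈ [2.0, 1.995, 1.982, 1.959, 1.927, 1.887, 1.838, 1.78, 1.715, 1.642, 1.561, 1.473, 1.378, 1.277, 1.17, 1.058, 0.941, 0.82, 0.695, 0.566, 0.436, 0.303, 0.169, 0.034, -0.101, -0.236, -0.369, -0.501, -0.631, -0.758, -0.881, -1.0, -1.115, -1.224, -1.328, -1.426, -1.518, -1.602, -1.679, -1.749, -1.81, -1.864, -1.908, -1.944, -1.972, -1.99, -1.999] (distinct, 3 d.p.).
Lovász: ϑ = −93(-2*cos(pi/93))/(2+-(-1)*2*cos(pi/93)) = 93*cos(pi/93)/(cos(pi/93) + 1).
Numerically 46.486731879.
Sandwich: α(G)=46 ≤ ϑ(G)=93*cos(pi/93)/(cos(pi/93) + 1) ≤ χ(Ḡ)=47 (both strict).

93*cos(pi/93)/(cos(pi/93) + 1)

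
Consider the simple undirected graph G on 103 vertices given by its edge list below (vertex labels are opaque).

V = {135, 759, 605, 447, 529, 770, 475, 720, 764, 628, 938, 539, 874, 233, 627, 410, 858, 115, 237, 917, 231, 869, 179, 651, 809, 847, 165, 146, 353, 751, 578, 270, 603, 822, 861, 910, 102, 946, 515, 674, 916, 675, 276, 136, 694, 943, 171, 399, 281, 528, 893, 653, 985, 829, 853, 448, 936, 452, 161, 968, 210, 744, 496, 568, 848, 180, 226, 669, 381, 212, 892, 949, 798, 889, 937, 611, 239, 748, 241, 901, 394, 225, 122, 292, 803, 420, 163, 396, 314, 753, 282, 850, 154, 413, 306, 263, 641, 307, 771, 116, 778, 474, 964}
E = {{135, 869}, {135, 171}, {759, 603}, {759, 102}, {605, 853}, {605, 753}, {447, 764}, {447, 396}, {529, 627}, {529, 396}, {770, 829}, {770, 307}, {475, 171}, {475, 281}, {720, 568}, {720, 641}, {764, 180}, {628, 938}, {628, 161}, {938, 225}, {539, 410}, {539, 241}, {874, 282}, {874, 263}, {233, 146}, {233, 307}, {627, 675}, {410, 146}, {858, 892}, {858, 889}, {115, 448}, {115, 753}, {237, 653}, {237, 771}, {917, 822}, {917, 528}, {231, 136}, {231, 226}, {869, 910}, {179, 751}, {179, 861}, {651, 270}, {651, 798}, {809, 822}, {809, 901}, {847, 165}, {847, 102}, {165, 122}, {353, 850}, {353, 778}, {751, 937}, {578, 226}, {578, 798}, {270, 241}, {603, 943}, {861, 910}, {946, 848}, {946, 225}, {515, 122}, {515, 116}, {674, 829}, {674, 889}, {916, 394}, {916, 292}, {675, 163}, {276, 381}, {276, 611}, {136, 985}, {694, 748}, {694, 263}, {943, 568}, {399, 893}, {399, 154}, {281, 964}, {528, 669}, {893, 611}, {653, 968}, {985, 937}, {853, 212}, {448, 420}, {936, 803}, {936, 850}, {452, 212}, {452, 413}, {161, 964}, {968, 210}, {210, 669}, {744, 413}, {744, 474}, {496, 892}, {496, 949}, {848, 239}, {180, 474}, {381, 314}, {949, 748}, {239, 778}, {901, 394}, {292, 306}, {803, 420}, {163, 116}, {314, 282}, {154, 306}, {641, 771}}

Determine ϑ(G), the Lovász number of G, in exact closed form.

N(394) = {916, 901}, |N(394)| = 2.
N(154) = {399, 306}, |N(154)| = 2.
N(528) = {917, 669}, |N(528)| = 2.
Vertex 122 has 2 neighbors: 165, 515.
103-vertex 2-regular graph: connected 2-regular on 103 ⇒ C_{103}.
A has 52 distinct eigenvalues ≈ [2.0, 1.9963, 1.9851, 1.9666, 1.9408, 1.9077, 1.8675, 1.8204, 1.7665, 1.7061, 1.6393, 1.5664, 1.4876, 1.4034, 1.3139, 1.2195, 1.1206, 1.0176, 0.9107, 0.8004, 0.6872, 0.5714, 0.4535, 0.3339, 0.2131, 0.0915, -0.0305, -0.1524, -0.2736, -0.3939, -0.5127, -0.6296, -0.7442, -0.856, -0.9646, -1.0696, -1.1706, -1.2673, -1.3593, -1.4462, -1.5277, -1.6036, -1.6735, -1.7371, -1.7943, -1.8448, -1.8885, -1.9251, -1.9546, -1.9768, -1.9916, -1.9991].
λ_max=2, λ_min=-2*cos(pi/103); ϑ = −103·λ_min/(λ_max−λ_min) = 103*cos(pi/103)/(cos(pi/103) + 1).
Numerically 51.48802047.
α=51, χ(Ḡ)=52; ϑ=103*cos(pi/103)/(cos(pi/103) + 1) lies between (both strict).

103*cos(pi/103)/(cos(pi/103) + 1)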